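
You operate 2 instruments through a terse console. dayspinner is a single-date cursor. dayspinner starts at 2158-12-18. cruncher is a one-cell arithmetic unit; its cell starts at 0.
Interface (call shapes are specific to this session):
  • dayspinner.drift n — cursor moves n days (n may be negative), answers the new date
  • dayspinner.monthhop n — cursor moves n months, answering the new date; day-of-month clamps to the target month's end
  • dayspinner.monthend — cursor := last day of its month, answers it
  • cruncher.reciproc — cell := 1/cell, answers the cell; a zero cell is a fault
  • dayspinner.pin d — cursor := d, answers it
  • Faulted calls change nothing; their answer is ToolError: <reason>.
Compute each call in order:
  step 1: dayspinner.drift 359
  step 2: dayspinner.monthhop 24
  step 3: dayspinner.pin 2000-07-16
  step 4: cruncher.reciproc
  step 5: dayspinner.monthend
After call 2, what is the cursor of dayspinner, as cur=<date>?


Answer: cur=2161-12-12

Derivation:
# 1. drift(n→359) -> 2159-12-12
# 2. monthhop(n→24) -> 2161-12-12
# 3. pin(d→2000-07-16) -> 2000-07-16
# 4. reciproc() -> ToolError: reciprocal of zero
# 5. monthend() -> 2000-07-31


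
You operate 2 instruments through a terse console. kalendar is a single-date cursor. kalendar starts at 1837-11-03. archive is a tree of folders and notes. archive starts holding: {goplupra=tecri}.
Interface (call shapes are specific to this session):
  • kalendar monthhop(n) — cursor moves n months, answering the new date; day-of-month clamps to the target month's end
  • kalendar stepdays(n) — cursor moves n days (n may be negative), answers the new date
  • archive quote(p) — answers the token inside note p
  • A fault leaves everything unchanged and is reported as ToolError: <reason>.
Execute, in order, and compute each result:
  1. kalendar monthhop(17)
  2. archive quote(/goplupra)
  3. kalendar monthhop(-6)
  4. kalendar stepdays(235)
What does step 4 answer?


Answer: 1839-05-26

Derivation:
# kalendar monthhop(17) => 1839-04-03
# archive quote(/goplupra) => tecri
# kalendar monthhop(-6) => 1838-10-03
# kalendar stepdays(235) => 1839-05-26


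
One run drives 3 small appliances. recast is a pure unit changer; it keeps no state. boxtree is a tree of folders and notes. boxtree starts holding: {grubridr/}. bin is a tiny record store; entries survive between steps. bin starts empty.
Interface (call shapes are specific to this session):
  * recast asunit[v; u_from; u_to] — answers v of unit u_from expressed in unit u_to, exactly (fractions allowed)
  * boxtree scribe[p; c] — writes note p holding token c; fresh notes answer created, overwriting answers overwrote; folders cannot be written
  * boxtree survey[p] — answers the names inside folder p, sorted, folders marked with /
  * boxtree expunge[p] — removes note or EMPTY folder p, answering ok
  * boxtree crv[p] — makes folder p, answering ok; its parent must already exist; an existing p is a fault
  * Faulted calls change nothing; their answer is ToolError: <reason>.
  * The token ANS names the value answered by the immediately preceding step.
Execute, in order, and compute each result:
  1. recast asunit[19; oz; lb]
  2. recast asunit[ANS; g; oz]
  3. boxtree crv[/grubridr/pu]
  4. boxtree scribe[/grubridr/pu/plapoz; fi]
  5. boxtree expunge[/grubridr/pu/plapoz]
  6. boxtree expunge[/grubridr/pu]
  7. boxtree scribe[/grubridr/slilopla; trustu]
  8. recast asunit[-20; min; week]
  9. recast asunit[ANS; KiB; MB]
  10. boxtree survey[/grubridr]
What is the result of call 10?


>> recast asunit(v='19', u_from='oz', u_to='lb')
<< 19/16
>> recast asunit(v='ANS', u_from='g', u_to='oz')
<< 1900000/45359237
>> boxtree crv(p='/grubridr/pu')
<< ok
>> boxtree scribe(p='/grubridr/pu/plapoz', c='fi')
<< created
>> boxtree expunge(p='/grubridr/pu/plapoz')
<< ok
>> boxtree expunge(p='/grubridr/pu')
<< ok
>> boxtree scribe(p='/grubridr/slilopla', c='trustu')
<< created
>> recast asunit(v='-20', u_from='min', u_to='week')
<< -1/504
>> recast asunit(v='ANS', u_from='KiB', u_to='MB')
<< -2/984375
>> boxtree survey(p='/grubridr')
<< [slilopla]

Answer: [slilopla]


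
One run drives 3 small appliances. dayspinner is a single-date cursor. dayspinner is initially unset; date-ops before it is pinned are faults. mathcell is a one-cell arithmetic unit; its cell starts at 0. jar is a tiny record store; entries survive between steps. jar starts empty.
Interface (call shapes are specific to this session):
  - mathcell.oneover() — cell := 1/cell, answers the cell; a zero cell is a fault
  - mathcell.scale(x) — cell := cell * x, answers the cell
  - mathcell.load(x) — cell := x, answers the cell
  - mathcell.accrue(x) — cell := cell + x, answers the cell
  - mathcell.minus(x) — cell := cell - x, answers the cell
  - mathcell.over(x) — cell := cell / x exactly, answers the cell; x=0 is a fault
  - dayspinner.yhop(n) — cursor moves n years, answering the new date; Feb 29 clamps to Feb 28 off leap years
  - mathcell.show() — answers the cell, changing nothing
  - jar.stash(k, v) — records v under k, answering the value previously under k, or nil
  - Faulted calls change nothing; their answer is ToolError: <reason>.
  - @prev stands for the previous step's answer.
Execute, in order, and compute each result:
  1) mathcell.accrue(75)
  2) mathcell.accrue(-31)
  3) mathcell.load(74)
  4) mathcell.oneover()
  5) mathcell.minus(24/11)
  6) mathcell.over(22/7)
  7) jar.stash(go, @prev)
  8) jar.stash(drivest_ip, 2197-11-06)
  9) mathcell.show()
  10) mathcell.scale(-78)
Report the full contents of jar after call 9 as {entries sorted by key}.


% accrue x: 75
  75
% accrue x: -31
  44
% load x: 74
  74
% oneover
  1/74
% minus x: 24/11
  -1765/814
% over x: 22/7
  -12355/17908
% stash k: go v: @prev
  nil
% stash k: drivest_ip v: 2197-11-06
  nil
% show
  -12355/17908
% scale x: -78
  481845/8954

Answer: {drivest_ip=2197-11-06, go=-12355/17908}


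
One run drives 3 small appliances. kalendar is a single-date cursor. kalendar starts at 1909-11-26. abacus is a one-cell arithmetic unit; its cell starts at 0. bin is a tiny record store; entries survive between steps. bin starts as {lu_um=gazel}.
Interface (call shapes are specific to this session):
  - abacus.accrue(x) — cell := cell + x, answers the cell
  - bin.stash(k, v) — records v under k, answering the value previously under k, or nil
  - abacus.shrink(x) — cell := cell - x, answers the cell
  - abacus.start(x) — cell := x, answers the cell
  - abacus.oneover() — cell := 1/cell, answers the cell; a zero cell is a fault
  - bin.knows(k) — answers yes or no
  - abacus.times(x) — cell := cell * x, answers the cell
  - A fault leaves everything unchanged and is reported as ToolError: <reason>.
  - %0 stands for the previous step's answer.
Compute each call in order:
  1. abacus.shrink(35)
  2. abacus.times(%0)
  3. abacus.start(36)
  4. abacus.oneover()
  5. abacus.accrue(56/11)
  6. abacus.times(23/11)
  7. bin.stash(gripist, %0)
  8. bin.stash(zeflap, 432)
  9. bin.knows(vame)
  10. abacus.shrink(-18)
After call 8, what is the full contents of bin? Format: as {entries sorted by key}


Answer: {gripist=46621/4356, lu_um=gazel, zeflap=432}

Derivation:
-> abacus.shrink(35)
<- -35
-> abacus.times(%0)
<- 1225
-> abacus.start(36)
<- 36
-> abacus.oneover()
<- 1/36
-> abacus.accrue(56/11)
<- 2027/396
-> abacus.times(23/11)
<- 46621/4356
-> bin.stash(gripist, %0)
<- nil
-> bin.stash(zeflap, 432)
<- nil
-> bin.knows(vame)
<- no
-> abacus.shrink(-18)
<- 125029/4356


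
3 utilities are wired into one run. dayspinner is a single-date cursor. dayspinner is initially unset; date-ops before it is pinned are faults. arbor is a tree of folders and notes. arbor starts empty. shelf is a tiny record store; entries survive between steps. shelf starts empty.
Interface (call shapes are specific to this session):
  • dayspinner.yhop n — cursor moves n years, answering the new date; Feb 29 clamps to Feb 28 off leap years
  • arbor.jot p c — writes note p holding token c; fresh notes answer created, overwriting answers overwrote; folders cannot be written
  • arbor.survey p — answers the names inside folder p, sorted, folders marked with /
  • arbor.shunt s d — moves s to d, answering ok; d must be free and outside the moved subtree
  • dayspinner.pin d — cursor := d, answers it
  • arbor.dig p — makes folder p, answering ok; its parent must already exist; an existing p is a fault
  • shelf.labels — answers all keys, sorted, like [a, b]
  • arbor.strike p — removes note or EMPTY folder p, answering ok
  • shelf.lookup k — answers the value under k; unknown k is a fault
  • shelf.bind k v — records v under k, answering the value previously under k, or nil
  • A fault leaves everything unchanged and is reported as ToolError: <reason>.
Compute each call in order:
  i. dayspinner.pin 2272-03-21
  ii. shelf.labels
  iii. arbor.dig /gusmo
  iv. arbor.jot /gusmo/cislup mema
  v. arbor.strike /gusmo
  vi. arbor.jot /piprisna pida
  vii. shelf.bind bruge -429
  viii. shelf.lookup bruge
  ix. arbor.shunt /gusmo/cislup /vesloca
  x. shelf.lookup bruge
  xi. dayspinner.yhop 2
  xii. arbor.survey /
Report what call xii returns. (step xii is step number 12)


CALL dayspinner.pin[d=2272-03-21]
RET  2272-03-21
CALL shelf.labels[]
RET  []
CALL arbor.dig[p=/gusmo]
RET  ok
CALL arbor.jot[p=/gusmo/cislup; c=mema]
RET  created
CALL arbor.strike[p=/gusmo]
RET  ToolError: not empty
CALL arbor.jot[p=/piprisna; c=pida]
RET  created
CALL shelf.bind[k=bruge; v=-429]
RET  nil
CALL shelf.lookup[k=bruge]
RET  -429
CALL arbor.shunt[s=/gusmo/cislup; d=/vesloca]
RET  ok
CALL shelf.lookup[k=bruge]
RET  -429
CALL dayspinner.yhop[n=2]
RET  2274-03-21
CALL arbor.survey[p=/]
RET  [gusmo/, piprisna, vesloca]

Answer: [gusmo/, piprisna, vesloca]


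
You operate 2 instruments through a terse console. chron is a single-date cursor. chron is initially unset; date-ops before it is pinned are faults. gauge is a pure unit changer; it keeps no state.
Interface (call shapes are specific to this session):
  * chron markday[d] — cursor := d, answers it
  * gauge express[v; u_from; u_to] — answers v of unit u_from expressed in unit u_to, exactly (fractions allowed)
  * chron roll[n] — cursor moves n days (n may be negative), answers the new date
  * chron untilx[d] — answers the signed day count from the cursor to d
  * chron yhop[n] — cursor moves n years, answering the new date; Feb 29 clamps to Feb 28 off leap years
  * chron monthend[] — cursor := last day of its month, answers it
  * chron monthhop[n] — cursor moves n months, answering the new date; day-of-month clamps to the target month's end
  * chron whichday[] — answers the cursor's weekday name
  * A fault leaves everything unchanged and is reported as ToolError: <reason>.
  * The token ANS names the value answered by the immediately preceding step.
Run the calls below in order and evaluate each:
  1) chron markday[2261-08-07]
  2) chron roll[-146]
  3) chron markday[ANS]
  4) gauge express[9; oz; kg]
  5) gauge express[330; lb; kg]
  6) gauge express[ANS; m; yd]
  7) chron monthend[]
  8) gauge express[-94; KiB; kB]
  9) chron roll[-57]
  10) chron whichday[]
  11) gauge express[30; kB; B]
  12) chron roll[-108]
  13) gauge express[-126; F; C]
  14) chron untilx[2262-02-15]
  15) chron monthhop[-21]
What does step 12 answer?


-- chron markday(d='2261-08-07') : 2261-08-07
-- chron roll(n='-146') : 2261-03-14
-- chron markday(d='ANS') : 2261-03-14
-- gauge express(v='9', u_from='oz', u_to='kg') : 408233133/1600000000
-- gauge express(v='330', u_from='lb', u_to='kg') : 1496854821/10000000
-- gauge express(v='ANS', u_from='m', u_to='yd') : 498951607/3048000
-- chron monthend() : 2261-03-31
-- gauge express(v='-94', u_from='KiB', u_to='kB') : -12032/125
-- chron roll(n='-57') : 2261-02-02
-- chron whichday() : Saturday
-- gauge express(v='30', u_from='kB', u_to='B') : 30000
-- chron roll(n='-108') : 2260-10-17
-- gauge express(v='-126', u_from='F', u_to='C') : -790/9
-- chron untilx(d='2262-02-15') : 486
-- chron monthhop(n='-21') : 2259-01-17

Answer: 2260-10-17


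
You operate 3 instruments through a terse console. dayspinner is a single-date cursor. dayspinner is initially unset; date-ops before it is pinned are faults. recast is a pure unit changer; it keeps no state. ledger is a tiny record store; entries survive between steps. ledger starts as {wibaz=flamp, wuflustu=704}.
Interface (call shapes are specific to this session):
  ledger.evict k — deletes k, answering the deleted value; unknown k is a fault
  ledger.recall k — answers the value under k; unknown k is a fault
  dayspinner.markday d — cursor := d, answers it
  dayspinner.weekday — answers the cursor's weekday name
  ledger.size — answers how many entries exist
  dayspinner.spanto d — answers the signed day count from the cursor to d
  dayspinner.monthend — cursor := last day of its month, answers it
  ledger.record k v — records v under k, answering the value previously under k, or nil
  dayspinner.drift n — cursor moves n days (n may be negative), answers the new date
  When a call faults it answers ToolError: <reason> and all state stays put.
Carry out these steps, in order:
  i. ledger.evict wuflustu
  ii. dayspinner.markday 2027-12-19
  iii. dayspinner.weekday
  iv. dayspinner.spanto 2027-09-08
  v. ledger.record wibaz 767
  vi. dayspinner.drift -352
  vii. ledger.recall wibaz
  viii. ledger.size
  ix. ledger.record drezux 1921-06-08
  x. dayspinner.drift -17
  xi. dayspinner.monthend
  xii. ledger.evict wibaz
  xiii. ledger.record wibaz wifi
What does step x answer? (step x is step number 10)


Step: evict[k=wuflustu]
Result: 704
Step: markday[d=2027-12-19]
Result: 2027-12-19
Step: weekday[]
Result: Sunday
Step: spanto[d=2027-09-08]
Result: -102
Step: record[k=wibaz; v=767]
Result: flamp
Step: drift[n=-352]
Result: 2027-01-01
Step: recall[k=wibaz]
Result: 767
Step: size[]
Result: 1
Step: record[k=drezux; v=1921-06-08]
Result: nil
Step: drift[n=-17]
Result: 2026-12-15
Step: monthend[]
Result: 2026-12-31
Step: evict[k=wibaz]
Result: 767
Step: record[k=wibaz; v=wifi]
Result: nil

Answer: 2026-12-15


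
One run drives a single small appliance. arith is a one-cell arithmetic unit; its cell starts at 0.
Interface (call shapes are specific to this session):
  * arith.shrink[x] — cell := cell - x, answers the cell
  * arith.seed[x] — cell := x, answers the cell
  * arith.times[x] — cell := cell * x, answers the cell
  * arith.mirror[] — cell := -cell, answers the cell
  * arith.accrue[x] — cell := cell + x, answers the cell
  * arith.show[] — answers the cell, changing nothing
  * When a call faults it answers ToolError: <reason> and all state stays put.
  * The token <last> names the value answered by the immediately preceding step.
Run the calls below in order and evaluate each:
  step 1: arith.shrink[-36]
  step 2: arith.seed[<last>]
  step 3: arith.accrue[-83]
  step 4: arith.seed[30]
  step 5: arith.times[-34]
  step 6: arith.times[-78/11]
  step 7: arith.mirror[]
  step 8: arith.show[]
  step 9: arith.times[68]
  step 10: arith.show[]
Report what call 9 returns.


>> shrink(x: -36)
<< 36
>> seed(x: <last>)
<< 36
>> accrue(x: -83)
<< -47
>> seed(x: 30)
<< 30
>> times(x: -34)
<< -1020
>> times(x: -78/11)
<< 79560/11
>> mirror()
<< -79560/11
>> show()
<< -79560/11
>> times(x: 68)
<< -5410080/11
>> show()
<< -5410080/11

Answer: -5410080/11


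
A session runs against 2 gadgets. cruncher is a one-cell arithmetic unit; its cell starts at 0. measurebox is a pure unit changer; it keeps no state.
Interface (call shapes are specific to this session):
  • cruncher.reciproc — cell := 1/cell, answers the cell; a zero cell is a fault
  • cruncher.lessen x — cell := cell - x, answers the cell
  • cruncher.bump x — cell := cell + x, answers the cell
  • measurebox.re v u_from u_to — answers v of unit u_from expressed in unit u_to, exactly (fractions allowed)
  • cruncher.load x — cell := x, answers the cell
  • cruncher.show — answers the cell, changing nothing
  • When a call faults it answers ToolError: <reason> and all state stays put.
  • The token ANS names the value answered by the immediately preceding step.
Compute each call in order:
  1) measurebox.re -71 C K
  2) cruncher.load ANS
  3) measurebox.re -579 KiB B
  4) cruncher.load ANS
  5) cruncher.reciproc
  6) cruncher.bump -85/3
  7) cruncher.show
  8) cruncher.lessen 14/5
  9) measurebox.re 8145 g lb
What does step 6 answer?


[in] measurebox.re -71 C K
:: 4043/20
[in] cruncher.load ANS
:: 4043/20
[in] measurebox.re -579 KiB B
:: -592896
[in] cruncher.load ANS
:: -592896
[in] cruncher.reciproc
:: -1/592896
[in] cruncher.bump -85/3
:: -16798721/592896
[in] cruncher.show
:: -16798721/592896
[in] cruncher.lessen 14/5
:: -92294149/2964480
[in] measurebox.re 8145 g lb
:: 814500000/45359237

Answer: -16798721/592896


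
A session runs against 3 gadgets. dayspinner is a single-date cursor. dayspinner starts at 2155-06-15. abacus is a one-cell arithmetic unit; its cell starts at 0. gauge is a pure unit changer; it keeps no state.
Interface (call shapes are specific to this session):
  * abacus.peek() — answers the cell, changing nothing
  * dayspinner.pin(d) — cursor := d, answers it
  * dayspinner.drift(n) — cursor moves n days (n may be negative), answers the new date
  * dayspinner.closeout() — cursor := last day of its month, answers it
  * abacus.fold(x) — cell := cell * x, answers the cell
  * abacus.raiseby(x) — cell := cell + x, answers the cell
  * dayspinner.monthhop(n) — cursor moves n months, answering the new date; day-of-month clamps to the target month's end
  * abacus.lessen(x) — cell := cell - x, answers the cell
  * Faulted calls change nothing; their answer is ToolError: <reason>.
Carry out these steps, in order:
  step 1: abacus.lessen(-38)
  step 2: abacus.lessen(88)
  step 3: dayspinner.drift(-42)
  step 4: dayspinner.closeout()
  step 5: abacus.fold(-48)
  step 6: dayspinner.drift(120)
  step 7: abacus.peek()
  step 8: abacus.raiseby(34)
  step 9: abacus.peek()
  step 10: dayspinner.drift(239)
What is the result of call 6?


Answer: 2155-09-28

Derivation:
==> abacus.lessen(x: -38)
<== 38
==> abacus.lessen(x: 88)
<== -50
==> dayspinner.drift(n: -42)
<== 2155-05-04
==> dayspinner.closeout()
<== 2155-05-31
==> abacus.fold(x: -48)
<== 2400
==> dayspinner.drift(n: 120)
<== 2155-09-28
==> abacus.peek()
<== 2400
==> abacus.raiseby(x: 34)
<== 2434
==> abacus.peek()
<== 2434
==> dayspinner.drift(n: 239)
<== 2156-05-24


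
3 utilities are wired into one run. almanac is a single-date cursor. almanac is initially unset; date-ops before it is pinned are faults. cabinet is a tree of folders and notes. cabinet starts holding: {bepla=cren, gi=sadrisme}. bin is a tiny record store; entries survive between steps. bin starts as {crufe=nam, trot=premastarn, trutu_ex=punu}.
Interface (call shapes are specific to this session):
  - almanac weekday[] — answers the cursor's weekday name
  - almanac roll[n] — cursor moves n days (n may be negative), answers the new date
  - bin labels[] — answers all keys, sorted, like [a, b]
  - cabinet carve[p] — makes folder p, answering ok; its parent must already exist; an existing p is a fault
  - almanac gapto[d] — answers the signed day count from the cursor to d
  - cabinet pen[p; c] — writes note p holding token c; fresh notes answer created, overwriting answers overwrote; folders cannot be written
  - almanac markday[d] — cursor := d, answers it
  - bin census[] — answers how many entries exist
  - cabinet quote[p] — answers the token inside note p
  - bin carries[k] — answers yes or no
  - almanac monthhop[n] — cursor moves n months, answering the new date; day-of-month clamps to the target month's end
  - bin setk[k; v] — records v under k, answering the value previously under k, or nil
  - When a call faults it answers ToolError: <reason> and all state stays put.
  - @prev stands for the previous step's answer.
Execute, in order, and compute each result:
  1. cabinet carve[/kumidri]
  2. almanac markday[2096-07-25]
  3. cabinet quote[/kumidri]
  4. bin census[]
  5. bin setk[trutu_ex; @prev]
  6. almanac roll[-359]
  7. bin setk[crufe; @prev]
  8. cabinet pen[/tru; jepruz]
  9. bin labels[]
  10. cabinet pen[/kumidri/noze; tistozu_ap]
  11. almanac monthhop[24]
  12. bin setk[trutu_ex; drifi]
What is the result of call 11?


Calling cabinet carve(p: /kumidri), and get ok.
Next I call almanac markday(d: 2096-07-25), and get 2096-07-25.
I invoke cabinet quote(p: /kumidri), and observe ToolError: is a directory.
Next I call bin census, and observe 3.
Using bin setk(k: trutu_ex, v: @prev): punu.
Then almanac roll(n: -359), and get 2095-08-01.
Now I run bin setk(k: crufe, v: @prev), and observe nam.
Next I call cabinet pen(p: /tru, c: jepruz), and observe created.
Now I run bin labels(), and observe [crufe, trot, trutu_ex].
Next I call cabinet pen(p: /kumidri/noze, c: tistozu_ap), giving created.
Next I call almanac monthhop(n: 24), — result: 2097-08-01.
Using bin setk(k: trutu_ex, v: drifi), → 3.

Answer: 2097-08-01


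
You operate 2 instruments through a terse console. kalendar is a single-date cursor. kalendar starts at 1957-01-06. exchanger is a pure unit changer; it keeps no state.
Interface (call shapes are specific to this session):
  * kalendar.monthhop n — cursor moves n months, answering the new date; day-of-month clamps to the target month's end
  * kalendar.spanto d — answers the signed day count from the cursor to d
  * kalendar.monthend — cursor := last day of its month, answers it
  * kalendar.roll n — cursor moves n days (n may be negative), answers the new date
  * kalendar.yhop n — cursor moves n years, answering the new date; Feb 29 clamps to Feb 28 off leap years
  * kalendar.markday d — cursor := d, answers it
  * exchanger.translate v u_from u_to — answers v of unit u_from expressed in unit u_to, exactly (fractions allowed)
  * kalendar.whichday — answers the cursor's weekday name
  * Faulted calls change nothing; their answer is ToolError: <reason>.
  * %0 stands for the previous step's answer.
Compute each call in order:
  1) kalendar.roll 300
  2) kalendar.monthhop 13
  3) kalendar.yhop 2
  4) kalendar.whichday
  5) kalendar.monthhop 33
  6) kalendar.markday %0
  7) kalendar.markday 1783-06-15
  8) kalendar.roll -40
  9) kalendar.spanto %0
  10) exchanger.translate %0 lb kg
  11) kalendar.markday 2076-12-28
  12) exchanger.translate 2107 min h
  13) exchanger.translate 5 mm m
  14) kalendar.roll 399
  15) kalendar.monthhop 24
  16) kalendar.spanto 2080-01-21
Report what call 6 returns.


Answer: 1963-09-02

Derivation:
I invoke kalendar.roll on n=300, giving 1957-11-02.
Now I run kalendar.monthhop on n=13, yielding 1958-12-02.
Invoking kalendar.yhop on n=2, and get 1960-12-02.
Now I run kalendar.whichday(), and see Friday.
Now I run kalendar.monthhop on n=33, yielding 1963-09-02.
Using kalendar.markday on d=%0: 1963-09-02.
I try kalendar.markday on d=1783-06-15, and get 1783-06-15.
Now I run kalendar.roll on n=-40: 1783-05-06.
Now I run kalendar.spanto on d=%0, — result: 0.
I run exchanger.translate on v=%0, u_from=lb, u_to=kg, giving 0.
I run kalendar.markday on d=2076-12-28: 2076-12-28.
I call exchanger.translate on v=2107, u_from=min, u_to=h, yielding 2107/60.
I use exchanger.translate on v=5, u_from=mm, u_to=m, → 1/200.
Invoking kalendar.roll on n=399, which returns 2078-01-31.
Invoking kalendar.monthhop on n=24, — result: 2080-01-31.
I use kalendar.spanto on d=2080-01-21, — result: -10.


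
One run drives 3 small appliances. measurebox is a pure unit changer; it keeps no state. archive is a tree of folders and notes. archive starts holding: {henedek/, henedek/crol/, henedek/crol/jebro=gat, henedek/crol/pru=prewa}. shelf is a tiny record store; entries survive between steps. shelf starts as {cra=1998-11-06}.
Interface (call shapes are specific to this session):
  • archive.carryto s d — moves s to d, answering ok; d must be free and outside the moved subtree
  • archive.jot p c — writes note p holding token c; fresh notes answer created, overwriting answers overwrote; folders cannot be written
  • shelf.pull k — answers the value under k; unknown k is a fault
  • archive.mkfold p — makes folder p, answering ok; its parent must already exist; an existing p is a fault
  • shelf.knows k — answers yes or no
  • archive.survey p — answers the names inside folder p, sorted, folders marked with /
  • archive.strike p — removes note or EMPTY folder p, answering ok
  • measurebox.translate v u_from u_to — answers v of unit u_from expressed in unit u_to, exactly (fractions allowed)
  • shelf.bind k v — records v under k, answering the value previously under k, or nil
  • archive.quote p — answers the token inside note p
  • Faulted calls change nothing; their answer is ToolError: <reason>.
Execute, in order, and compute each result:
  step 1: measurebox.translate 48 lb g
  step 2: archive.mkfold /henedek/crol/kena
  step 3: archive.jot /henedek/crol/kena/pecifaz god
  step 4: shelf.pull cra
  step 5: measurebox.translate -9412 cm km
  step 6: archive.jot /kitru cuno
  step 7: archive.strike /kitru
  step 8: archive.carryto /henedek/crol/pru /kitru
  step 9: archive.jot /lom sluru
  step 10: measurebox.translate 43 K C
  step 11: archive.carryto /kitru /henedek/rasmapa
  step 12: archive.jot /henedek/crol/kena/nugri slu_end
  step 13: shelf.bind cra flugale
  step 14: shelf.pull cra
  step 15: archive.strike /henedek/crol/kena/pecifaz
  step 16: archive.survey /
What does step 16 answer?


Answer: [henedek/, lom]

Derivation:
I run translate(v: 48, u_from: lb, u_to: g), and get 136077711/6250.
Now I run mkfold(p: /henedek/crol/kena), and see ok.
I call jot(p: /henedek/crol/kena/pecifaz, c: god), and see created.
Then pull(k: cra), and see 1998-11-06.
I try translate(v: -9412, u_from: cm, u_to: km), and get -2353/25000.
I use jot(p: /kitru, c: cuno), → created.
I call strike(p: /kitru): ok.
I invoke carryto(s: /henedek/crol/pru, d: /kitru), giving ok.
I use jot(p: /lom, c: sluru), and get created.
Calling translate(v: 43, u_from: K, u_to: C), which returns -4603/20.
Invoking carryto(s: /kitru, d: /henedek/rasmapa), giving ok.
Then jot(p: /henedek/crol/kena/nugri, c: slu_end), — result: created.
I use bind(k: cra, v: flugale), and observe 1998-11-06.
Next I call pull(k: cra), — result: flugale.
Now I run strike(p: /henedek/crol/kena/pecifaz), which returns ok.
Then survey(p: /), giving [henedek/, lom].


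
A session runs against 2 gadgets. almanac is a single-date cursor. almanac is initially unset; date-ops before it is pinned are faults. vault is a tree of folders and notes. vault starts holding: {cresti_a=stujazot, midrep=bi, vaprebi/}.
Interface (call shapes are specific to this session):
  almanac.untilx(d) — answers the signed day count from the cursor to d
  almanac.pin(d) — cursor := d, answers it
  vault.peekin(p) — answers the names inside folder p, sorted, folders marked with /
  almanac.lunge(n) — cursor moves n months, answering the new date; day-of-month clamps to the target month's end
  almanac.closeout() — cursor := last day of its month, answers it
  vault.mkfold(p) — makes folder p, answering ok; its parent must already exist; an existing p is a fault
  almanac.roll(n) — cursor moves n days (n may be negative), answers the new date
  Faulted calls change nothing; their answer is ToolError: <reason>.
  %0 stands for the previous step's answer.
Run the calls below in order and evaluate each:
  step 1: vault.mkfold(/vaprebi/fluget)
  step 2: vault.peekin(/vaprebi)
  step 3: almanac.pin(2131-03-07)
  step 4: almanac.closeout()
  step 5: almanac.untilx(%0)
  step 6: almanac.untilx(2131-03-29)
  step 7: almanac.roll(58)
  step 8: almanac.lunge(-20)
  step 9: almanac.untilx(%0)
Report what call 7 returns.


Answer: 2131-05-28

Derivation:
Then vault.mkfold on p→/vaprebi/fluget: ok.
Invoking vault.peekin on p→/vaprebi, which returns [fluget/].
I try almanac.pin on d→2131-03-07, giving 2131-03-07.
Now I run almanac.closeout(), → 2131-03-31.
I use almanac.untilx on d→%0: 0.
I invoke almanac.untilx on d→2131-03-29, giving -2.
Calling almanac.roll on n→58, which returns 2131-05-28.
Using almanac.lunge on n→-20, — result: 2129-09-28.
Next I call almanac.untilx on d→%0, — result: 0.


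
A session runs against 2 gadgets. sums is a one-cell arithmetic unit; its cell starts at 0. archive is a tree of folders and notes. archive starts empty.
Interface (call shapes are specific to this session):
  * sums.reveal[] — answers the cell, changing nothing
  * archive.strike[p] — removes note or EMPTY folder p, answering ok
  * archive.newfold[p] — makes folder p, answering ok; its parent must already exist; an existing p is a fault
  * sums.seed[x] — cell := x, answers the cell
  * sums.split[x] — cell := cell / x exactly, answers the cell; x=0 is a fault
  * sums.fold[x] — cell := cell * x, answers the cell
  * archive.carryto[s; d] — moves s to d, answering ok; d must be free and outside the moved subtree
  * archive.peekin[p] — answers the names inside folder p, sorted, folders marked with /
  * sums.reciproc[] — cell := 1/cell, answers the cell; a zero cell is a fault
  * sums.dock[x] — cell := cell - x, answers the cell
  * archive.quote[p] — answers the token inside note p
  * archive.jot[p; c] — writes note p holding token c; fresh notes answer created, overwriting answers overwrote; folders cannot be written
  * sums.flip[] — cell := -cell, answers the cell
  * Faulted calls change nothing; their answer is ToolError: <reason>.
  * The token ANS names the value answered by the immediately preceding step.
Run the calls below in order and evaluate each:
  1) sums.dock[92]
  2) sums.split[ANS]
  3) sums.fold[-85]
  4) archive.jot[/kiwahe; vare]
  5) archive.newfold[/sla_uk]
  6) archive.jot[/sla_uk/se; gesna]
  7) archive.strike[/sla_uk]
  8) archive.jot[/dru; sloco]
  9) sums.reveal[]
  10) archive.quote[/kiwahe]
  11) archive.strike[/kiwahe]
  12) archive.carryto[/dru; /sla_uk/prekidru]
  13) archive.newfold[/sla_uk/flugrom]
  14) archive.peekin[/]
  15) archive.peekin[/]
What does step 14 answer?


Answer: [sla_uk/]

Derivation:
-> sums.dock(x: 92)
<- -92
-> sums.split(x: ANS)
<- 1
-> sums.fold(x: -85)
<- -85
-> archive.jot(p: /kiwahe, c: vare)
<- created
-> archive.newfold(p: /sla_uk)
<- ok
-> archive.jot(p: /sla_uk/se, c: gesna)
<- created
-> archive.strike(p: /sla_uk)
<- ToolError: not empty
-> archive.jot(p: /dru, c: sloco)
<- created
-> sums.reveal()
<- -85
-> archive.quote(p: /kiwahe)
<- vare
-> archive.strike(p: /kiwahe)
<- ok
-> archive.carryto(s: /dru, d: /sla_uk/prekidru)
<- ok
-> archive.newfold(p: /sla_uk/flugrom)
<- ok
-> archive.peekin(p: /)
<- [sla_uk/]
-> archive.peekin(p: /)
<- [sla_uk/]


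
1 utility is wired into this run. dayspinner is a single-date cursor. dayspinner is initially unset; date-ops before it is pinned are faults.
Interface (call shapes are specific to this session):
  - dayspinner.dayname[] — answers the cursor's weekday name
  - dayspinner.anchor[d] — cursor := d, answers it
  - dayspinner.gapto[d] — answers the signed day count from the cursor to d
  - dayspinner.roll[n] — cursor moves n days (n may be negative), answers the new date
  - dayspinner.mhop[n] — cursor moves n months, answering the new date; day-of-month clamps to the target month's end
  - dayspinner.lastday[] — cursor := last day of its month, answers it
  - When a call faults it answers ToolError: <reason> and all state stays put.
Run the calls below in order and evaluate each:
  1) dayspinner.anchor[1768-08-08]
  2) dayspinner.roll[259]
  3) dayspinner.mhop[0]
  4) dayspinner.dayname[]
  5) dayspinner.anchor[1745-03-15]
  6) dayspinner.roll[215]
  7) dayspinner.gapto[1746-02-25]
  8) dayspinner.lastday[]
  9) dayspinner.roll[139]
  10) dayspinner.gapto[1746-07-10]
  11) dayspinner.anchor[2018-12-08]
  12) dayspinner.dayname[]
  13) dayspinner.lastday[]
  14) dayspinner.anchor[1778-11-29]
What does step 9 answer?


Answer: 1746-03-19

Derivation:
Next I call dayspinner.anchor on d=1768-08-08, — result: 1768-08-08.
Calling dayspinner.roll on n=259, which returns 1769-04-24.
I use dayspinner.mhop on n=0, yielding 1769-04-24.
Invoking dayspinner.dayname, yielding Monday.
Using dayspinner.anchor on d=1745-03-15, and see 1745-03-15.
I use dayspinner.roll on n=215: 1745-10-16.
Next I call dayspinner.gapto on d=1746-02-25, — result: 132.
Next I call dayspinner.lastday, and observe 1745-10-31.
I run dayspinner.roll on n=139, giving 1746-03-19.
Invoking dayspinner.gapto on d=1746-07-10, giving 113.
I call dayspinner.anchor on d=2018-12-08, and get 2018-12-08.
Calling dayspinner.dayname, which returns Saturday.
Calling dayspinner.lastday(), and observe 2018-12-31.
I use dayspinner.anchor on d=1778-11-29, yielding 1778-11-29.


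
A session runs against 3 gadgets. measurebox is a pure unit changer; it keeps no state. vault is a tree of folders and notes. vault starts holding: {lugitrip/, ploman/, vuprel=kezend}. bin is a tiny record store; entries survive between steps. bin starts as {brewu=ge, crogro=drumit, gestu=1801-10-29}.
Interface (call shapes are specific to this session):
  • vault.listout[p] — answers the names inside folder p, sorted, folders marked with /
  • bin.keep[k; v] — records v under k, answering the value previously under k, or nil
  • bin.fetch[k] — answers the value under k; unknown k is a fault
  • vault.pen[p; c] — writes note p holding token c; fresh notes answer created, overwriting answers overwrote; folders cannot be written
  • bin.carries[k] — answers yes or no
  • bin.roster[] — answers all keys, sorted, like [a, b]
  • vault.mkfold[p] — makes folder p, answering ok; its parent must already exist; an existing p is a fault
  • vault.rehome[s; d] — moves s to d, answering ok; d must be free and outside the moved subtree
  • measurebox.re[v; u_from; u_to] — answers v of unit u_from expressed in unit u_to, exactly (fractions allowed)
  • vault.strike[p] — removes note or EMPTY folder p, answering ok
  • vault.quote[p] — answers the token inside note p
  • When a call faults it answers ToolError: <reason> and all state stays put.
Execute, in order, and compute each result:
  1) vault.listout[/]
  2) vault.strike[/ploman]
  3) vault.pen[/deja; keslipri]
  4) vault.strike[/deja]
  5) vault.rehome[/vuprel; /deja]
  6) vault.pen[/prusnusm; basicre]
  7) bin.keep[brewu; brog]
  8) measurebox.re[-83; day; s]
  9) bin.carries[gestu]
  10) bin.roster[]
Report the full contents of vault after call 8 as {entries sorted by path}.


Answer: {deja=kezend, lugitrip/, prusnusm=basicre}

Derivation:
[in] vault.listout p: /
:: [lugitrip/, ploman/, vuprel]
[in] vault.strike p: /ploman
:: ok
[in] vault.pen p: /deja c: keslipri
:: created
[in] vault.strike p: /deja
:: ok
[in] vault.rehome s: /vuprel d: /deja
:: ok
[in] vault.pen p: /prusnusm c: basicre
:: created
[in] bin.keep k: brewu v: brog
:: ge
[in] measurebox.re v: -83 u_from: day u_to: s
:: -7171200
[in] bin.carries k: gestu
:: yes
[in] bin.roster
:: [brewu, crogro, gestu]


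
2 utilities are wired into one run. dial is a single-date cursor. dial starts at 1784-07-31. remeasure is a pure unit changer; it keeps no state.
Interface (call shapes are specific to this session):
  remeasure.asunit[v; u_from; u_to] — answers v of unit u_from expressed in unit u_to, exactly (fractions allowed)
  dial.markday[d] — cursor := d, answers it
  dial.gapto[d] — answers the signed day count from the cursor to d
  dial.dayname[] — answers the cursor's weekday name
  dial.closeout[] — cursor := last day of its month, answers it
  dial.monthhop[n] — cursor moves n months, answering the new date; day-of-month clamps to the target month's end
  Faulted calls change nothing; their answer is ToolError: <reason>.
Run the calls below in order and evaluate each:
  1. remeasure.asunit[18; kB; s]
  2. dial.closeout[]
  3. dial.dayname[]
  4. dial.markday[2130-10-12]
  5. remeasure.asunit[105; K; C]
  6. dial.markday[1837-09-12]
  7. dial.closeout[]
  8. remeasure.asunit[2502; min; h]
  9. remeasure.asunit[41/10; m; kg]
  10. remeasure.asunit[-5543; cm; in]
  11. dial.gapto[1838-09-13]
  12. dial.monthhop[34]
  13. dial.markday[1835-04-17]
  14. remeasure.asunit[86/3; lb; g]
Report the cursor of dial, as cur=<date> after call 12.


I run remeasure.asunit using v: 18, u_from: kB, u_to: s, and observe ToolError: incompatible units.
I call dial.closeout(), giving 1784-07-31.
I call dial.dayname, giving Saturday.
Using dial.markday using d: 2130-10-12, — result: 2130-10-12.
I run remeasure.asunit using v: 105, u_from: K, u_to: C, and see -3363/20.
Now I run dial.markday using d: 1837-09-12, yielding 1837-09-12.
Using dial.closeout(), and see 1837-09-30.
Then remeasure.asunit using v: 2502, u_from: min, u_to: h, yielding 417/10.
Calling remeasure.asunit using v: 41/10, u_from: m, u_to: kg, yielding ToolError: incompatible units.
I call remeasure.asunit using v: -5543, u_from: cm, u_to: in, and see -277150/127.
I try dial.gapto using d: 1838-09-13, yielding 348.
I use dial.monthhop using n: 34, giving 1840-07-30.
I try dial.markday using d: 1835-04-17, and observe 1835-04-17.
I invoke remeasure.asunit using v: 86/3, u_from: lb, u_to: g, — result: 1950447191/150000.

Answer: cur=1840-07-30


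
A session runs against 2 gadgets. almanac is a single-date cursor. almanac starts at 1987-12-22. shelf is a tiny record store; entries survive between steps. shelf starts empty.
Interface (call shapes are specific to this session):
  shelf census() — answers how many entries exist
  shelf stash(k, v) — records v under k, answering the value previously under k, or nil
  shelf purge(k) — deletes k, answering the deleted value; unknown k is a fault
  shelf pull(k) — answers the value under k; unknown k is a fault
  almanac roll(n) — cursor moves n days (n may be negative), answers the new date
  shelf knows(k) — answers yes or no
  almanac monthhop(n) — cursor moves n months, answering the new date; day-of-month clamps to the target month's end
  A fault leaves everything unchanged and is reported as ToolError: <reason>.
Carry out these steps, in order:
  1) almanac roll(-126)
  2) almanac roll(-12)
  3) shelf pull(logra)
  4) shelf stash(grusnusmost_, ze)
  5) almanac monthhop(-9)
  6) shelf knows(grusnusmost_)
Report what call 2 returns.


Answer: 1987-08-06

Derivation:
% almanac roll n='-126'
= 1987-08-18
% almanac roll n='-12'
= 1987-08-06
% shelf pull k='logra'
= ToolError: no such key logra
% shelf stash k='grusnusmost_' v='ze'
= nil
% almanac monthhop n='-9'
= 1986-11-06
% shelf knows k='grusnusmost_'
= yes


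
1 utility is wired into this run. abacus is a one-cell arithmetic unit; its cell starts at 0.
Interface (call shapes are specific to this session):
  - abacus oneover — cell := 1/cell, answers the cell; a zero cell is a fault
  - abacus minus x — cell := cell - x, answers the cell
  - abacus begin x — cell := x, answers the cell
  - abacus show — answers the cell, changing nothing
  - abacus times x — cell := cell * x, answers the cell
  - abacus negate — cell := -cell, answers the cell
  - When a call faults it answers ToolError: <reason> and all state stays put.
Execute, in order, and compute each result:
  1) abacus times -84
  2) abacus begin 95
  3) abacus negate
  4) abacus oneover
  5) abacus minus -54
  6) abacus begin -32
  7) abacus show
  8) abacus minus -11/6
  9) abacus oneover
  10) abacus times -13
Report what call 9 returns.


==> abacus times(x: -84)
<== 0
==> abacus begin(x: 95)
<== 95
==> abacus negate()
<== -95
==> abacus oneover()
<== -1/95
==> abacus minus(x: -54)
<== 5129/95
==> abacus begin(x: -32)
<== -32
==> abacus show()
<== -32
==> abacus minus(x: -11/6)
<== -181/6
==> abacus oneover()
<== -6/181
==> abacus times(x: -13)
<== 78/181

Answer: -6/181


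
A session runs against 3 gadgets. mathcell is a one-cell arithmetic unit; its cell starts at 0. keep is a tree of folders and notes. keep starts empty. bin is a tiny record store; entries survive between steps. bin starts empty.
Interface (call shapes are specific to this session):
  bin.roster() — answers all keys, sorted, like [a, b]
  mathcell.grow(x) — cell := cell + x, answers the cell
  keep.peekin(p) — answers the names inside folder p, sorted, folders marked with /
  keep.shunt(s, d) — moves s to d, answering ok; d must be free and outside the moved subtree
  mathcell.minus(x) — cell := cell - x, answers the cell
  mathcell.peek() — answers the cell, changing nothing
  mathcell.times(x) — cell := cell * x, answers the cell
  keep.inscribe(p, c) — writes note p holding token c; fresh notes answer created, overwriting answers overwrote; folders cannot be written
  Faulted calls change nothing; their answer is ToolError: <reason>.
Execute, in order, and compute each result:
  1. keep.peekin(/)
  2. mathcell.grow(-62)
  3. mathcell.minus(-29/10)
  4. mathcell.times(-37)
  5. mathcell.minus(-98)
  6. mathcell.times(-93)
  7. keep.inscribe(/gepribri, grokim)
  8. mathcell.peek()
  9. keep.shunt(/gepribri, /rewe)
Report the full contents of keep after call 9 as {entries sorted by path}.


Act: keep.peekin[p: /]
Obs: []
Act: mathcell.grow[x: -62]
Obs: -62
Act: mathcell.minus[x: -29/10]
Obs: -591/10
Act: mathcell.times[x: -37]
Obs: 21867/10
Act: mathcell.minus[x: -98]
Obs: 22847/10
Act: mathcell.times[x: -93]
Obs: -2124771/10
Act: keep.inscribe[p: /gepribri; c: grokim]
Obs: created
Act: mathcell.peek[]
Obs: -2124771/10
Act: keep.shunt[s: /gepribri; d: /rewe]
Obs: ok

Answer: {rewe=grokim}
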